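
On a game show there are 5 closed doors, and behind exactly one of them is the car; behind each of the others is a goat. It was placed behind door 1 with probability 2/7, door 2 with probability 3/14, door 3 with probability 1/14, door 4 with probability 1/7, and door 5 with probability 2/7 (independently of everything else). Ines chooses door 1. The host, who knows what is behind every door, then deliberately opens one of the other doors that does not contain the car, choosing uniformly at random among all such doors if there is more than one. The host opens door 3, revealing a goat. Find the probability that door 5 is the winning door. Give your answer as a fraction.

1/3

Apply Bayes' rule, conditioning on where the car actually is.
If it is behind door 1 (prior 2/7): the host has 4 equally likely choices, so probability 1/4; weight (2/7)·(1/4) = 1/14.
If it is behind door 2 (prior 3/14): the host has 3 equally likely choices, so probability 1/3; weight (3/14)·(1/3) = 1/14.
If it is behind door 3 (prior 1/14): the host opened door 3, so this case is ruled out; weight (1/14)·0 = 0.
If it is behind door 4 (prior 1/7): the host has 3 equally likely choices, so probability 1/3; weight (1/7)·(1/3) = 1/21.
If it is behind door 5 (prior 2/7): the host has 3 equally likely choices, so probability 1/3; weight (2/7)·(1/3) = 2/21.
The weights sum to 2/7.
So P(the car behind door 5 | the host opened door 3) = (2/21) / (2/7) = 1/3.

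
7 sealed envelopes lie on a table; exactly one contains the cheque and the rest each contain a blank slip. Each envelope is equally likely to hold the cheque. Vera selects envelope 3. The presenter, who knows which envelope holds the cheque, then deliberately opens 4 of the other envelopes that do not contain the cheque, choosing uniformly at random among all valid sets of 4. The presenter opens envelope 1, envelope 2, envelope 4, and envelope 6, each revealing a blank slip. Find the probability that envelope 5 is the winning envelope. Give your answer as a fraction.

3/7

Condition on the true location of the cheque.
If it is in any of envelopes 1, 2, 4, and 6 (prior 1/7 each): that envelope was opened and seen not to hold the prize — ruled out; weight (1/7)·0 = 0 each.
If it is in envelope 3 (prior 1/7): the presenter has 15 equally likely choices, so probability 1/15; weight (1/7)·(1/15) = 1/105.
If it is in either of envelopes 5 and 7 (prior 1/7 each): the presenter has 5 equally likely choices, so probability 1/5; weight (1/7)·(1/5) = 1/35 each.
The weights sum to 1/15.
So P(the cheque in envelope 5 | the presenter opened envelope 1, envelope 2, envelope 4, and envelope 6) = (1/35) / (1/15) = 3/7.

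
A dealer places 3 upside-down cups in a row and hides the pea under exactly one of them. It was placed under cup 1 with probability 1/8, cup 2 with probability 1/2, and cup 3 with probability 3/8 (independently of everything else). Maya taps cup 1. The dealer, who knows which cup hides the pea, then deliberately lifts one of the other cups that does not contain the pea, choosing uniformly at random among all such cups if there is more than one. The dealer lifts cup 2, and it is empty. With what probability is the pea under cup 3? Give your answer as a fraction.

Apply Bayes' rule, conditioning on where the pea actually is.
If it is under cup 1 (prior 1/8): the dealer has 2 equally likely choices, so probability 1/2; weight (1/8)·(1/2) = 1/16.
If it is under cup 2 (prior 1/2): the dealer opened cup 2, so this case is ruled out; weight (1/2)·0 = 0.
If it is under cup 3 (prior 3/8): the dealer has no choice, probability 1; weight (3/8)·1 = 3/8.
The weights sum to 7/16.
So P(the pea under cup 3 | the dealer opened cup 2) = (3/8) / (7/16) = 6/7.

6/7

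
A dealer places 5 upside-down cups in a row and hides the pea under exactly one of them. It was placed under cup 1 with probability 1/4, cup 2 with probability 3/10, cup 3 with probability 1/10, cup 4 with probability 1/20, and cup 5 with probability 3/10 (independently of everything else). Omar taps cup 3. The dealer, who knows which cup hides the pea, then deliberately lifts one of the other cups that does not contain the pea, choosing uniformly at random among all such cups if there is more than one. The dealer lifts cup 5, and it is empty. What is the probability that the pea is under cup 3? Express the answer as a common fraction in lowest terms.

Condition on the true location of the pea.
If it is under cup 1 (prior 1/4): the dealer has 3 equally likely choices, so probability 1/3; weight (1/4)·(1/3) = 1/12.
If it is under cup 2 (prior 3/10): the dealer has 3 equally likely choices, so probability 1/3; weight (3/10)·(1/3) = 1/10.
If it is under cup 3 (prior 1/10): the dealer has 4 equally likely choices, so probability 1/4; weight (1/10)·(1/4) = 1/40.
If it is under cup 4 (prior 1/20): the dealer has 3 equally likely choices, so probability 1/3; weight (1/20)·(1/3) = 1/60.
If it is under cup 5 (prior 3/10): the dealer opened cup 5, so this case is ruled out; weight (3/10)·0 = 0.
The weights sum to 9/40.
So P(the pea under cup 3 | the dealer opened cup 5) = (1/40) / (9/40) = 1/9.

1/9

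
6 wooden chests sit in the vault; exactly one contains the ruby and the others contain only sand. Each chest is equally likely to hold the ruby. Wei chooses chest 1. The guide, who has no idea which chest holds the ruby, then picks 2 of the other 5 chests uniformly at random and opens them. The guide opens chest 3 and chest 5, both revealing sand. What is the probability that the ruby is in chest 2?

Consider each possible location of the ruby in turn.
If it is in any of chests 1, 2, 4, and 6 (prior 1/6 each): the guide picks exactly this set with probability 1/10 regardless, and none is the prize; weight (1/6)·(1/10) = 1/60 each.
If it is in either of chests 3 and 5 (prior 1/6 each): that chest was opened and seen not to hold the prize — ruled out; weight (1/6)·0 = 0 each.
The weights sum to 1/15.
So P(the ruby in chest 2 | the guide opened chest 3 and chest 5) = (1/60) / (1/15) = 1/4.

1/4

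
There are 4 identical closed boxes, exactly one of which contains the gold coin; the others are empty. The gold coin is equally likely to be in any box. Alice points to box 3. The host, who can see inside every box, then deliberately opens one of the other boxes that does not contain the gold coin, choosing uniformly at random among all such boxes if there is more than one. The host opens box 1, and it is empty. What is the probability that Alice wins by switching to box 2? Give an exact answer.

3/8

Apply Bayes' rule, conditioning on where the gold coin actually is.
If it is in box 1 (prior 1/4): the host opened box 1, so this case is ruled out; weight (1/4)·0 = 0.
If it is in either of boxes 2 and 4 (prior 1/4 each): the host has 2 equally likely choices, so probability 1/2; weight (1/4)·(1/2) = 1/8 each.
If it is in box 3 (prior 1/4): the host has 3 equally likely choices, so probability 1/3; weight (1/4)·(1/3) = 1/12.
The weights sum to 1/3.
So P(the gold coin in box 2 | the host opened box 1) = (1/8) / (1/3) = 3/8.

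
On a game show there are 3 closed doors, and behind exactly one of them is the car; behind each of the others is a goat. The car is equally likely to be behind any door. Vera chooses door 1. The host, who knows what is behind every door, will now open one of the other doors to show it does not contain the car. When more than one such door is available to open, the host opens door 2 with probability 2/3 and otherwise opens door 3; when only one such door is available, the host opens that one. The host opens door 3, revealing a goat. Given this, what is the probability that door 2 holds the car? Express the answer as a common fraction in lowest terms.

3/4

Consider each possible location of the car in turn.
If it is behind door 1 (prior 1/3): door 2 is available but not opened, probability 1/3; weight (1/3)·(1/3) = 1/9.
If it is behind door 2 (prior 1/3): only door 3 is available, probability 1; weight (1/3)·1 = 1/3.
If it is behind door 3 (prior 1/3): the host opened door 3, so this case is ruled out; weight (1/3)·0 = 0.
The weights sum to 4/9.
So P(the car behind door 2 | the host opened door 3) = (1/3) / (4/9) = 3/4.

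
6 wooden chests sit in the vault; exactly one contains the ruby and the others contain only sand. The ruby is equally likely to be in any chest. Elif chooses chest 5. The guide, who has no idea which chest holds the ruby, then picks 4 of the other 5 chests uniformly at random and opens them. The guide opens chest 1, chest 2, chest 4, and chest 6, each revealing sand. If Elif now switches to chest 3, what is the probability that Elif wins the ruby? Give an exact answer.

1/2

Consider each possible location of the ruby in turn.
If it is in any of chests 1, 2, 4, and 6 (prior 1/6 each): that chest was opened and seen not to hold the prize — ruled out; weight (1/6)·0 = 0 each.
If it is in either of chests 3 and 5 (prior 1/6 each): the guide picks exactly this set with probability 1/5 regardless, and none is the prize; weight (1/6)·(1/5) = 1/30 each.
The weights sum to 1/15.
So P(the ruby in chest 3 | the guide opened chest 1, chest 2, chest 4, and chest 6) = (1/30) / (1/15) = 1/2.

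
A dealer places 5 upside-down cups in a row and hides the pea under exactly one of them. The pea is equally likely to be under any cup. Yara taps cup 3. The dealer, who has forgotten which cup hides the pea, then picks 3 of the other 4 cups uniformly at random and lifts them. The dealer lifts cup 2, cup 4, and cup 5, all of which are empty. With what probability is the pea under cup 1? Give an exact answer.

Condition on the true location of the pea.
If it is under either of cups 1 and 3 (prior 1/5 each): the dealer picks exactly this set with probability 1/4 regardless, and none is the prize; weight (1/5)·(1/4) = 1/20 each.
If it is under any of cups 2, 4, and 5 (prior 1/5 each): that cup was opened and seen not to hold the prize — ruled out; weight (1/5)·0 = 0 each.
The weights sum to 1/10.
So P(the pea under cup 1 | the dealer opened cup 2, cup 4, and cup 5) = (1/20) / (1/10) = 1/2.

1/2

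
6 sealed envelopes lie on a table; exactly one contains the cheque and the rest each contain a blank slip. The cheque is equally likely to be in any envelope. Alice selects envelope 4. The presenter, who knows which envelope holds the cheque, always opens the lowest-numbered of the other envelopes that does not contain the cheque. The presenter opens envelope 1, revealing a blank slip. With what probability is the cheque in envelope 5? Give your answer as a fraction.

Condition on the true location of the cheque.
If it is in envelope 1 (prior 1/6): the presenter opened envelope 1, so this case is ruled out; weight (1/6)·0 = 0.
If it is in any of envelopes 2, 3, 4, 5, and 6 (prior 1/6 each): envelope 1 is the lowest-numbered option available, probability 1; weight (1/6)·1 = 1/6 each.
The weights sum to 5/6.
So P(the cheque in envelope 5 | the presenter opened envelope 1) = (1/6) / (5/6) = 1/5.

1/5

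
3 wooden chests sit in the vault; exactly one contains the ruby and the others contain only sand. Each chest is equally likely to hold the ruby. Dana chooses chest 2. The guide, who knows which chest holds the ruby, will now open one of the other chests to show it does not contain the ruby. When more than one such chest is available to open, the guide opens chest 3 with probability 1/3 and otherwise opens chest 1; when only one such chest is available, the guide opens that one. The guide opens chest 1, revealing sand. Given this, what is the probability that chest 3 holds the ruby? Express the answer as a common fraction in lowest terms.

Consider each possible location of the ruby in turn.
If it is in chest 1 (prior 1/3): the guide opened chest 1, so this case is ruled out; weight (1/3)·0 = 0.
If it is in chest 2 (prior 1/3): chest 3 is available but not opened, probability 2/3; weight (1/3)·(2/3) = 2/9.
If it is in chest 3 (prior 1/3): only chest 1 is available, probability 1; weight (1/3)·1 = 1/3.
The weights sum to 5/9.
So P(the ruby in chest 3 | the guide opened chest 1) = (1/3) / (5/9) = 3/5.

3/5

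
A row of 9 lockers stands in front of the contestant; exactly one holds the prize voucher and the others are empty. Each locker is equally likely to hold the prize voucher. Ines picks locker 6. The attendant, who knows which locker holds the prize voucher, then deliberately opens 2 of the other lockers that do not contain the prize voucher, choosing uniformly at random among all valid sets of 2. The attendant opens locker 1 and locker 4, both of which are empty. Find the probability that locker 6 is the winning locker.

1/9

Condition on the true location of the prize voucher.
If it is in either of lockers 1 and 4 (prior 1/9 each): that locker was opened and seen not to hold the prize — ruled out; weight (1/9)·0 = 0 each.
If it is in any of lockers 2, 3, 5, 7, 8, and 9 (prior 1/9 each): the attendant has 21 equally likely choices, so probability 1/21; weight (1/9)·(1/21) = 1/189 each.
If it is in locker 6 (prior 1/9): the attendant has 28 equally likely choices, so probability 1/28; weight (1/9)·(1/28) = 1/252.
The weights sum to 1/28.
So P(the prize voucher in locker 6 | the attendant opened locker 1 and locker 4) = (1/252) / (1/28) = 1/9.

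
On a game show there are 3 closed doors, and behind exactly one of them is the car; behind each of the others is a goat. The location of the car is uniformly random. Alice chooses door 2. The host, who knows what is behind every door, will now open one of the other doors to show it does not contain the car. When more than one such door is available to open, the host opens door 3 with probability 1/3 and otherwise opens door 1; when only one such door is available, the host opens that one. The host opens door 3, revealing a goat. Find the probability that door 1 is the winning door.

Apply Bayes' rule, conditioning on where the car actually is.
If it is behind door 1 (prior 1/3): only door 3 is available, probability 1; weight (1/3)·1 = 1/3.
If it is behind door 2 (prior 1/3): door 3 is available, opened with probability 1/3; weight (1/3)·(1/3) = 1/9.
If it is behind door 3 (prior 1/3): the host opened door 3, so this case is ruled out; weight (1/3)·0 = 0.
The weights sum to 4/9.
So P(the car behind door 1 | the host opened door 3) = (1/3) / (4/9) = 3/4.

3/4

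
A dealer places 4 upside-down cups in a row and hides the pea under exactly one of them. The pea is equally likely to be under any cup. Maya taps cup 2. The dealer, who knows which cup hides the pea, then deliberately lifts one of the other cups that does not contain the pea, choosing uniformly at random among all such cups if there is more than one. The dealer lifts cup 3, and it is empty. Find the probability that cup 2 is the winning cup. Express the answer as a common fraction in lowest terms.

1/4

Apply Bayes' rule, conditioning on where the pea actually is.
If it is under either of cups 1 and 4 (prior 1/4 each): the dealer has 2 equally likely choices, so probability 1/2; weight (1/4)·(1/2) = 1/8 each.
If it is under cup 2 (prior 1/4): the dealer has 3 equally likely choices, so probability 1/3; weight (1/4)·(1/3) = 1/12.
If it is under cup 3 (prior 1/4): the dealer opened cup 3, so this case is ruled out; weight (1/4)·0 = 0.
The weights sum to 1/3.
So P(the pea under cup 2 | the dealer opened cup 3) = (1/12) / (1/3) = 1/4.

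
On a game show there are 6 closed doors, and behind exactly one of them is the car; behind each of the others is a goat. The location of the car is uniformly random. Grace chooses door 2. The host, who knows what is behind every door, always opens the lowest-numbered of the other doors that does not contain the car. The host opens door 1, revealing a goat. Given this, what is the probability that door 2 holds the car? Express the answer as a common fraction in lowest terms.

Apply Bayes' rule, conditioning on where the car actually is.
If it is behind door 1 (prior 1/6): the host opened door 1, so this case is ruled out; weight (1/6)·0 = 0.
If it is behind any of doors 2, 3, 4, 5, and 6 (prior 1/6 each): door 1 is the lowest-numbered option available, probability 1; weight (1/6)·1 = 1/6 each.
The weights sum to 5/6.
So P(the car behind door 2 | the host opened door 1) = (1/6) / (5/6) = 1/5.

1/5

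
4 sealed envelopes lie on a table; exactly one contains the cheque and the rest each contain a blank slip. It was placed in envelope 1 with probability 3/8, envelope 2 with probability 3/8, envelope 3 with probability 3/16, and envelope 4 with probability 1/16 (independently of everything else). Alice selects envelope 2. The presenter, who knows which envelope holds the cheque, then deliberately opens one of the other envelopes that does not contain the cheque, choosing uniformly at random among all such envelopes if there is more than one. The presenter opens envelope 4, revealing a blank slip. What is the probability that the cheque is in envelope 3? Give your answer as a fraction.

3/13

Consider each possible location of the cheque in turn.
If it is in envelope 1 (prior 3/8): the presenter has 2 equally likely choices, so probability 1/2; weight (3/8)·(1/2) = 3/16.
If it is in envelope 2 (prior 3/8): the presenter has 3 equally likely choices, so probability 1/3; weight (3/8)·(1/3) = 1/8.
If it is in envelope 3 (prior 3/16): the presenter has 2 equally likely choices, so probability 1/2; weight (3/16)·(1/2) = 3/32.
If it is in envelope 4 (prior 1/16): the presenter opened envelope 4, so this case is ruled out; weight (1/16)·0 = 0.
The weights sum to 13/32.
So P(the cheque in envelope 3 | the presenter opened envelope 4) = (3/32) / (13/32) = 3/13.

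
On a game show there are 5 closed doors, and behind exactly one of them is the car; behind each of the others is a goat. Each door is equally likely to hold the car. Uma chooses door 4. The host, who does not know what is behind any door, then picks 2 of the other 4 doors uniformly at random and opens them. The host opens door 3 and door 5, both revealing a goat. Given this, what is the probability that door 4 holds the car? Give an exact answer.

Consider each possible location of the car in turn.
If it is behind any of doors 1, 2, and 4 (prior 1/5 each): the host picks exactly this set with probability 1/6 regardless, and none is the prize; weight (1/5)·(1/6) = 1/30 each.
If it is behind either of doors 3 and 5 (prior 1/5 each): that door was opened and seen not to hold the prize — ruled out; weight (1/5)·0 = 0 each.
The weights sum to 1/10.
So P(the car behind door 4 | the host opened door 3 and door 5) = (1/30) / (1/10) = 1/3.

1/3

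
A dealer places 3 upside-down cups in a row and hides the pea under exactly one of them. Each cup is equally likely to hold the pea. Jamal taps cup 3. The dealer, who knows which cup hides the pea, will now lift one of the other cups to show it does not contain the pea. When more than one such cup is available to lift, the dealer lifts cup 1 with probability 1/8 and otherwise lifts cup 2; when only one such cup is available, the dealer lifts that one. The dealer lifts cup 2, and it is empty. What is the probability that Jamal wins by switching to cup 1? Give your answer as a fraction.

Consider each possible location of the pea in turn.
If it is under cup 1 (prior 1/3): only cup 2 is available, probability 1; weight (1/3)·1 = 1/3.
If it is under cup 2 (prior 1/3): the dealer opened cup 2, so this case is ruled out; weight (1/3)·0 = 0.
If it is under cup 3 (prior 1/3): cup 1 is available but not opened, probability 7/8; weight (1/3)·(7/8) = 7/24.
The weights sum to 5/8.
So P(the pea under cup 1 | the dealer opened cup 2) = (1/3) / (5/8) = 8/15.

8/15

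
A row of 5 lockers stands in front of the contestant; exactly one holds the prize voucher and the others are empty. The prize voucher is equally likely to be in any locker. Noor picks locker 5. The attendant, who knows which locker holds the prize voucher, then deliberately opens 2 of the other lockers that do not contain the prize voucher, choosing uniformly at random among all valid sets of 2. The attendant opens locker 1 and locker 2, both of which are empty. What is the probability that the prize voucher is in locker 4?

Consider each possible location of the prize voucher in turn.
If it is in either of lockers 1 and 2 (prior 1/5 each): that locker was opened and seen not to hold the prize — ruled out; weight (1/5)·0 = 0 each.
If it is in either of lockers 3 and 4 (prior 1/5 each): the attendant has 3 equally likely choices, so probability 1/3; weight (1/5)·(1/3) = 1/15 each.
If it is in locker 5 (prior 1/5): the attendant has 6 equally likely choices, so probability 1/6; weight (1/5)·(1/6) = 1/30.
The weights sum to 1/6.
So P(the prize voucher in locker 4 | the attendant opened locker 1 and locker 2) = (1/15) / (1/6) = 2/5.

2/5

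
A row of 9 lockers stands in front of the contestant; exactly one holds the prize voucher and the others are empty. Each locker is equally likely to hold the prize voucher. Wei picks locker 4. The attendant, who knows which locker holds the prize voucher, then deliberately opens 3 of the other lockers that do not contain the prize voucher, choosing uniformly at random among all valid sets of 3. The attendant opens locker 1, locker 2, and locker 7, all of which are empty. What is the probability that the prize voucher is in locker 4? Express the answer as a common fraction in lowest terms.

Apply Bayes' rule, conditioning on where the prize voucher actually is.
If it is in any of lockers 1, 2, and 7 (prior 1/9 each): that locker was opened and seen not to hold the prize — ruled out; weight (1/9)·0 = 0 each.
If it is in any of lockers 3, 5, 6, 8, and 9 (prior 1/9 each): the attendant has 35 equally likely choices, so probability 1/35; weight (1/9)·(1/35) = 1/315 each.
If it is in locker 4 (prior 1/9): the attendant has 56 equally likely choices, so probability 1/56; weight (1/9)·(1/56) = 1/504.
The weights sum to 1/56.
So P(the prize voucher in locker 4 | the attendant opened locker 1, locker 2, and locker 7) = (1/504) / (1/56) = 1/9.

1/9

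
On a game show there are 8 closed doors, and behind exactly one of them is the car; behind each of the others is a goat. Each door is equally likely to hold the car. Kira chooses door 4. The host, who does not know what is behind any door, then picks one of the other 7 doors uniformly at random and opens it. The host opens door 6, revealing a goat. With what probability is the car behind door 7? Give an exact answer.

Consider each possible location of the car in turn.
If it is behind any of doors 1, 2, 3, 4, 5, 7, and 8 (prior 1/8 each): the host picks door 6 with probability 1/7 regardless, and it is not the prize; weight (1/8)·(1/7) = 1/56 each.
If it is behind door 6 (prior 1/8): the host opened door 6, so this case is ruled out; weight (1/8)·0 = 0.
The weights sum to 1/8.
So P(the car behind door 7 | the host opened door 6) = (1/56) / (1/8) = 1/7.

1/7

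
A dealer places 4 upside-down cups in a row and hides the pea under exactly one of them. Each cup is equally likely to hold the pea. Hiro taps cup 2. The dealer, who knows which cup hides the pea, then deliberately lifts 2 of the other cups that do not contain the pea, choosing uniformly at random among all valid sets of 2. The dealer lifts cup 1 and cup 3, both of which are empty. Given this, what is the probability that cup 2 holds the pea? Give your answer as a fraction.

1/4

Condition on the true location of the pea.
If it is under either of cups 1 and 3 (prior 1/4 each): that cup was opened and seen not to hold the prize — ruled out; weight (1/4)·0 = 0 each.
If it is under cup 2 (prior 1/4): the dealer has 3 equally likely choices, so probability 1/3; weight (1/4)·(1/3) = 1/12.
If it is under cup 4 (prior 1/4): the dealer has no choice, probability 1; weight (1/4)·1 = 1/4.
The weights sum to 1/3.
So P(the pea under cup 2 | the dealer opened cup 1 and cup 3) = (1/12) / (1/3) = 1/4.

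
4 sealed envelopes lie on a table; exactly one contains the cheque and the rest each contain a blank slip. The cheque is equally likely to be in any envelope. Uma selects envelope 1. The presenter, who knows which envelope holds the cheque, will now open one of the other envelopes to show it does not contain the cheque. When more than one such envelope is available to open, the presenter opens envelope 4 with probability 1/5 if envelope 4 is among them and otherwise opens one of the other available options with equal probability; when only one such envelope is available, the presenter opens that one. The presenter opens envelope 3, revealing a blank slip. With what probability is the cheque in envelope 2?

8/17

Condition on the true location of the cheque.
If it is in envelope 1 (prior 1/4): envelope 4 is available but not opened; envelope 3 gets probability (1 − 1/5)/2 = 2/5; weight (1/4)·(2/5) = 1/10.
If it is in envelope 2 (prior 1/4): envelope 4 is available but not opened, probability 4/5; weight (1/4)·(4/5) = 1/5.
If it is in envelope 3 (prior 1/4): the presenter opened envelope 3, so this case is ruled out; weight (1/4)·0 = 0.
If it is in envelope 4 (prior 1/4): envelope 4 holds the prize so is unavailable; the presenter chooses uniformly among the 2 others, probability 1/2; weight (1/4)·(1/2) = 1/8.
The weights sum to 17/40.
So P(the cheque in envelope 2 | the presenter opened envelope 3) = (1/5) / (17/40) = 8/17.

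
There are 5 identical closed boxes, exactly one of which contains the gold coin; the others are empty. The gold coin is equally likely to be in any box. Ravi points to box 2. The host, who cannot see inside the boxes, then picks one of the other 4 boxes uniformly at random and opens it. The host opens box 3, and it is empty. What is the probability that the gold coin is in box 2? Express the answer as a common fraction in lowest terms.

Consider each possible location of the gold coin in turn.
If it is in any of boxes 1, 2, 4, and 5 (prior 1/5 each): the host picks box 3 with probability 1/4 regardless, and it is not the prize; weight (1/5)·(1/4) = 1/20 each.
If it is in box 3 (prior 1/5): the host opened box 3, so this case is ruled out; weight (1/5)·0 = 0.
The weights sum to 1/5.
So P(the gold coin in box 2 | the host opened box 3) = (1/20) / (1/5) = 1/4.

1/4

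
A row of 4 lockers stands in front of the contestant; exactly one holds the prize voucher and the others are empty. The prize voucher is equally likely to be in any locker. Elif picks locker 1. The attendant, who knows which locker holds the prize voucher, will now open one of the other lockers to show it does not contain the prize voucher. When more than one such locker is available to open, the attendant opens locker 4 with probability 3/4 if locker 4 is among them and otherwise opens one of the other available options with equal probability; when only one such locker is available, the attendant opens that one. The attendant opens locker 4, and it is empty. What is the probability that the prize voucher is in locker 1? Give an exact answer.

1/3

Consider each possible location of the prize voucher in turn.
If it is in any of lockers 1, 2, and 3 (prior 1/4 each): locker 4 is available, opened with probability 3/4; weight (1/4)·(3/4) = 3/16 each.
If it is in locker 4 (prior 1/4): the attendant opened locker 4, so this case is ruled out; weight (1/4)·0 = 0.
The weights sum to 9/16.
So P(the prize voucher in locker 1 | the attendant opened locker 4) = (3/16) / (9/16) = 1/3.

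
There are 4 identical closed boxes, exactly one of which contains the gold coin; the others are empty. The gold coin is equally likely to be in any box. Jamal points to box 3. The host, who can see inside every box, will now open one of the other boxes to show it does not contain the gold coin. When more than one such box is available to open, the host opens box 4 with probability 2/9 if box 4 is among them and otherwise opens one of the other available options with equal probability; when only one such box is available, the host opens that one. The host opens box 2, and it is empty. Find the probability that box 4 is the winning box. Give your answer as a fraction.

Apply Bayes' rule, conditioning on where the gold coin actually is.
If it is in box 1 (prior 1/4): box 4 is available but not opened, probability 7/9; weight (1/4)·(7/9) = 7/36.
If it is in box 2 (prior 1/4): the host opened box 2, so this case is ruled out; weight (1/4)·0 = 0.
If it is in box 3 (prior 1/4): box 4 is available but not opened; box 2 gets probability (1 − 2/9)/2 = 7/18; weight (1/4)·(7/18) = 7/72.
If it is in box 4 (prior 1/4): box 4 holds the prize so is unavailable; the host chooses uniformly among the 2 others, probability 1/2; weight (1/4)·(1/2) = 1/8.
The weights sum to 5/12.
So P(the gold coin in box 4 | the host opened box 2) = (1/8) / (5/12) = 3/10.

3/10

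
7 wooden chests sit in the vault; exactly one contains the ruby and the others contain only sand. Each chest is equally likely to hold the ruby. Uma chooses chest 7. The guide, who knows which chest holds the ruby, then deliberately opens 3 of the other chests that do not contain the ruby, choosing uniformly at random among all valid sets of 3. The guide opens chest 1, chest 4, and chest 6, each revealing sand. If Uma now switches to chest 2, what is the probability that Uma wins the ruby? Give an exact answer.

2/7

Apply Bayes' rule, conditioning on where the ruby actually is.
If it is in any of chests 1, 4, and 6 (prior 1/7 each): that chest was opened and seen not to hold the prize — ruled out; weight (1/7)·0 = 0 each.
If it is in any of chests 2, 3, and 5 (prior 1/7 each): the guide has 10 equally likely choices, so probability 1/10; weight (1/7)·(1/10) = 1/70 each.
If it is in chest 7 (prior 1/7): the guide has 20 equally likely choices, so probability 1/20; weight (1/7)·(1/20) = 1/140.
The weights sum to 1/20.
So P(the ruby in chest 2 | the guide opened chest 1, chest 4, and chest 6) = (1/70) / (1/20) = 2/7.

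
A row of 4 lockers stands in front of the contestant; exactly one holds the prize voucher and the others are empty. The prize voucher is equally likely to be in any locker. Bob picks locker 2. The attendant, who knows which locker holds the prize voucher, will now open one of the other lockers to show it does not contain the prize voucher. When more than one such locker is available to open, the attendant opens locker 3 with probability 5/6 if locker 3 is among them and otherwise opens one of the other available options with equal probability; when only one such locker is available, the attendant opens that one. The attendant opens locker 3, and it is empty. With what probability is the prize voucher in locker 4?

1/3

Apply Bayes' rule, conditioning on where the prize voucher actually is.
If it is in any of lockers 1, 2, and 4 (prior 1/4 each): locker 3 is available, opened with probability 5/6; weight (1/4)·(5/6) = 5/24 each.
If it is in locker 3 (prior 1/4): the attendant opened locker 3, so this case is ruled out; weight (1/4)·0 = 0.
The weights sum to 5/8.
So P(the prize voucher in locker 4 | the attendant opened locker 3) = (5/24) / (5/8) = 1/3.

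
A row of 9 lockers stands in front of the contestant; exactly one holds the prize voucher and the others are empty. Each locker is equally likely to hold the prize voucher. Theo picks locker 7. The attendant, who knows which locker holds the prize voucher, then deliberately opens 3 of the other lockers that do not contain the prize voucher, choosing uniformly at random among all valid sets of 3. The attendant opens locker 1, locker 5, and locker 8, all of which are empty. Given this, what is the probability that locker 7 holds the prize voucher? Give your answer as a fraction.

Consider each possible location of the prize voucher in turn.
If it is in any of lockers 1, 5, and 8 (prior 1/9 each): that locker was opened and seen not to hold the prize — ruled out; weight (1/9)·0 = 0 each.
If it is in any of lockers 2, 3, 4, 6, and 9 (prior 1/9 each): the attendant has 35 equally likely choices, so probability 1/35; weight (1/9)·(1/35) = 1/315 each.
If it is in locker 7 (prior 1/9): the attendant has 56 equally likely choices, so probability 1/56; weight (1/9)·(1/56) = 1/504.
The weights sum to 1/56.
So P(the prize voucher in locker 7 | the attendant opened locker 1, locker 5, and locker 8) = (1/504) / (1/56) = 1/9.

1/9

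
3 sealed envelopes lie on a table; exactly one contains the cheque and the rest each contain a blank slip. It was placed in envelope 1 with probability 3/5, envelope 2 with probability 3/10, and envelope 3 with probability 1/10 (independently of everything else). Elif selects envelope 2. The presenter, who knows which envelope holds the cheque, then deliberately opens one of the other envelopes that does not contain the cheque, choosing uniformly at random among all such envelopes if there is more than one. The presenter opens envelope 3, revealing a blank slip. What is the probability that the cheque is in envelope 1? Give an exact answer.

Consider each possible location of the cheque in turn.
If it is in envelope 1 (prior 3/5): the presenter has no choice, probability 1; weight (3/5)·1 = 3/5.
If it is in envelope 2 (prior 3/10): the presenter has 2 equally likely choices, so probability 1/2; weight (3/10)·(1/2) = 3/20.
If it is in envelope 3 (prior 1/10): the presenter opened envelope 3, so this case is ruled out; weight (1/10)·0 = 0.
The weights sum to 3/4.
So P(the cheque in envelope 1 | the presenter opened envelope 3) = (3/5) / (3/4) = 4/5.

4/5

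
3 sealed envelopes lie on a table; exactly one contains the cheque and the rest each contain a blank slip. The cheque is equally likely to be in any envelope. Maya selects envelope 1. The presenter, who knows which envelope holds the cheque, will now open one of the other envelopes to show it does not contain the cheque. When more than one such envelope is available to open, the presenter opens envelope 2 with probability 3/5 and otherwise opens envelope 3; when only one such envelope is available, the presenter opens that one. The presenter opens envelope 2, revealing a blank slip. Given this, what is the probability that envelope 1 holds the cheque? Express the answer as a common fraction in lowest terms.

Apply Bayes' rule, conditioning on where the cheque actually is.
If it is in envelope 1 (prior 1/3): envelope 2 is available, opened with probability 3/5; weight (1/3)·(3/5) = 1/5.
If it is in envelope 2 (prior 1/3): the presenter opened envelope 2, so this case is ruled out; weight (1/3)·0 = 0.
If it is in envelope 3 (prior 1/3): only envelope 2 is available, probability 1; weight (1/3)·1 = 1/3.
The weights sum to 8/15.
So P(the cheque in envelope 1 | the presenter opened envelope 2) = (1/5) / (8/15) = 3/8.

3/8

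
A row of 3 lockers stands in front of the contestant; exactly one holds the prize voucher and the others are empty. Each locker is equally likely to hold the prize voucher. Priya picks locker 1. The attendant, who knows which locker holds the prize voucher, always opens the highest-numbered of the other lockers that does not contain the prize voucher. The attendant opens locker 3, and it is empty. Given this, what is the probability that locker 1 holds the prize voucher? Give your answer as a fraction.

Apply Bayes' rule, conditioning on where the prize voucher actually is.
If it is in either of lockers 1 and 2 (prior 1/3 each): locker 3 is the highest-numbered option available, probability 1; weight (1/3)·1 = 1/3 each.
If it is in locker 3 (prior 1/3): the attendant opened locker 3, so this case is ruled out; weight (1/3)·0 = 0.
The weights sum to 2/3.
So P(the prize voucher in locker 1 | the attendant opened locker 3) = (1/3) / (2/3) = 1/2.

1/2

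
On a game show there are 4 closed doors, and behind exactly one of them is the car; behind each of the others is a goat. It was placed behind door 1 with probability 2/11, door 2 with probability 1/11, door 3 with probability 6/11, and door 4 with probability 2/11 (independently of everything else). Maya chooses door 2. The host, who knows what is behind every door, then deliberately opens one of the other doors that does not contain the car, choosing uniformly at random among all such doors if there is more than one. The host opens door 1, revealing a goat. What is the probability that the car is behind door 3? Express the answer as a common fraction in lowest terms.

9/13

Condition on the true location of the car.
If it is behind door 1 (prior 2/11): the host opened door 1, so this case is ruled out; weight (2/11)·0 = 0.
If it is behind door 2 (prior 1/11): the host has 3 equally likely choices, so probability 1/3; weight (1/11)·(1/3) = 1/33.
If it is behind door 3 (prior 6/11): the host has 2 equally likely choices, so probability 1/2; weight (6/11)·(1/2) = 3/11.
If it is behind door 4 (prior 2/11): the host has 2 equally likely choices, so probability 1/2; weight (2/11)·(1/2) = 1/11.
The weights sum to 13/33.
So P(the car behind door 3 | the host opened door 1) = (3/11) / (13/33) = 9/13.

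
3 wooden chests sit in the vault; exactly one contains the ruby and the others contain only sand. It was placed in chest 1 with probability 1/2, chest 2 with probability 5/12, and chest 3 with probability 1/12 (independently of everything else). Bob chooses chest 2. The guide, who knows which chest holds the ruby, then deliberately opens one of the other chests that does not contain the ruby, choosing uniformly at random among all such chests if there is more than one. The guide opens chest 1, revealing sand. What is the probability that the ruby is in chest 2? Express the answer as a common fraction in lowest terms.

5/7

Apply Bayes' rule, conditioning on where the ruby actually is.
If it is in chest 1 (prior 1/2): the guide opened chest 1, so this case is ruled out; weight (1/2)·0 = 0.
If it is in chest 2 (prior 5/12): the guide has 2 equally likely choices, so probability 1/2; weight (5/12)·(1/2) = 5/24.
If it is in chest 3 (prior 1/12): the guide has no choice, probability 1; weight (1/12)·1 = 1/12.
The weights sum to 7/24.
So P(the ruby in chest 2 | the guide opened chest 1) = (5/24) / (7/24) = 5/7.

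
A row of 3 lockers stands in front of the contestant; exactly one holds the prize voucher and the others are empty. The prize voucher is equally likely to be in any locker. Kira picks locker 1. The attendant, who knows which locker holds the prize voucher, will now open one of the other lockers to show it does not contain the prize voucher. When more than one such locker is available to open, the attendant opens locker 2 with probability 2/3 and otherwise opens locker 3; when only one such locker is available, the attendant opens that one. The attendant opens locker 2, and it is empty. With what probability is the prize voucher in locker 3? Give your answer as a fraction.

Consider each possible location of the prize voucher in turn.
If it is in locker 1 (prior 1/3): locker 2 is available, opened with probability 2/3; weight (1/3)·(2/3) = 2/9.
If it is in locker 2 (prior 1/3): the attendant opened locker 2, so this case is ruled out; weight (1/3)·0 = 0.
If it is in locker 3 (prior 1/3): only locker 2 is available, probability 1; weight (1/3)·1 = 1/3.
The weights sum to 5/9.
So P(the prize voucher in locker 3 | the attendant opened locker 2) = (1/3) / (5/9) = 3/5.

3/5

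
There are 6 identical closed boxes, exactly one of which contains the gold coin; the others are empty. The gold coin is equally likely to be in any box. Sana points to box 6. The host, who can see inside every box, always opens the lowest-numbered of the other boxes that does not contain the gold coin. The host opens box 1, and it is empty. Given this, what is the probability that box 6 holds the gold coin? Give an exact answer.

Apply Bayes' rule, conditioning on where the gold coin actually is.
If it is in box 1 (prior 1/6): the host opened box 1, so this case is ruled out; weight (1/6)·0 = 0.
If it is in any of boxes 2, 3, 4, 5, and 6 (prior 1/6 each): box 1 is the lowest-numbered option available, probability 1; weight (1/6)·1 = 1/6 each.
The weights sum to 5/6.
So P(the gold coin in box 6 | the host opened box 1) = (1/6) / (5/6) = 1/5.

1/5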